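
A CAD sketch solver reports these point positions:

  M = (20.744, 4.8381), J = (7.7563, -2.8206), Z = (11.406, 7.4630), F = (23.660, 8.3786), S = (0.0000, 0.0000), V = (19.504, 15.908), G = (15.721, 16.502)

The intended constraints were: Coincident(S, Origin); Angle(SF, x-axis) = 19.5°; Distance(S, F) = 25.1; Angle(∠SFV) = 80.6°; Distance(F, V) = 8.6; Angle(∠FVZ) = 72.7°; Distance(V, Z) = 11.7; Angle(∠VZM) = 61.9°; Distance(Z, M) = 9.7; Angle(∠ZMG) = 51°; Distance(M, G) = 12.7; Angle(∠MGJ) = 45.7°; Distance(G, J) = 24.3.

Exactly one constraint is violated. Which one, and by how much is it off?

Distance(G, J) = 24.3 — off by 3.40.

S = (0.00, 0.00) ✓; SF at 19.50° ✓; |SF| = 25.10 ✓; ∠SFV = 80.60° ✓; |FV| = 8.600 ✓; ∠FVZ = 72.70° ✓; |VZ| = 11.70 ✓; ∠VZM = 61.90° ✓; |ZM| = 9.700 ✓; ∠ZMG = 51.00° ✓; |MG| = 12.70 ✓; ∠MGJ = 45.70° ✓; |GJ| = 20.90 ✗.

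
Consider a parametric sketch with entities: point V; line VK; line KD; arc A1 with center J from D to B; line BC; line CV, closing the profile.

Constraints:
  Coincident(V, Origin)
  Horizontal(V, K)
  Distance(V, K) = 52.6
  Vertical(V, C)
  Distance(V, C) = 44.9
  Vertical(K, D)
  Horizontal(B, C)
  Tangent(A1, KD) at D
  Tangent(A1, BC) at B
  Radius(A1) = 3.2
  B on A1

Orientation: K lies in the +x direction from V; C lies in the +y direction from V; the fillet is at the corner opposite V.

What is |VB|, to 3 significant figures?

66.8

The virtual corner opposite V is at (52.6, 44.9). Tangency of A1 to KD means the radius JD is perpendicular to KD and A1 meets BC tangentially, so JB is at right angles to BC, with radius 3.2, so the center J sits 3.2 in from both sides at J = (49.4, 41.7). That places the tangent points at D = (52.6, 41.7) on KD and B = (49.4, 44.9) on BC. Then |VB| = |B − V| = 66.8.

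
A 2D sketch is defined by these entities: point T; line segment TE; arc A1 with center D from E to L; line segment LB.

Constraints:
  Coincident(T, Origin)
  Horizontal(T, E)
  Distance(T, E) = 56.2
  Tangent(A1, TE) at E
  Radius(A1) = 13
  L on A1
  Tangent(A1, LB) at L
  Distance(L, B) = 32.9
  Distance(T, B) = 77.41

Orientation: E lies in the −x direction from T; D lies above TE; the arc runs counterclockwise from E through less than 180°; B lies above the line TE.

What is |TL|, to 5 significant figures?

48.773

T is at the origin; T and E share the same y with |TE| = 56.2 and E on the −x side, so E = (-56.200, 0.0000). Tangency of A1 to TE means the radius DE is perpendicular to TE, so D = E + (0, 13) = (-56.200, 13.000). Since DL ⟂ LB (tangency), |DB| = √(13.0² + 32.9²) = 35.375 regardless of where L sits on A1. So B lies on both circle(T, 77.41) and circle(D, 35.375); the above-TE intersection is B = (-60.658, 48.093). L is the foot of the tangent from B: L = (-44.808, 19.263).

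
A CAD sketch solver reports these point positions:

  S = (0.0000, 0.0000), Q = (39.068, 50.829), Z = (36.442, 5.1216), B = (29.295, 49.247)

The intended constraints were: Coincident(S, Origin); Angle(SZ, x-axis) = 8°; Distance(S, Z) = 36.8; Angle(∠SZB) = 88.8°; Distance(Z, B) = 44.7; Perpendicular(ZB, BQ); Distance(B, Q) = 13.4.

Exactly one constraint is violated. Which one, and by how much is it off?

Distance(B, Q) = 13.4 — off by 3.50.

S = (0.00, 0.00) ✓; SZ at 8.000° ✓; |SZ| = 36.80 ✓; ∠SZB = 88.80° ✓; |ZB| = 44.70 ✓; ∠(ZB, BQ) = 90.01° ✓; |BQ| = 9.900 ✗.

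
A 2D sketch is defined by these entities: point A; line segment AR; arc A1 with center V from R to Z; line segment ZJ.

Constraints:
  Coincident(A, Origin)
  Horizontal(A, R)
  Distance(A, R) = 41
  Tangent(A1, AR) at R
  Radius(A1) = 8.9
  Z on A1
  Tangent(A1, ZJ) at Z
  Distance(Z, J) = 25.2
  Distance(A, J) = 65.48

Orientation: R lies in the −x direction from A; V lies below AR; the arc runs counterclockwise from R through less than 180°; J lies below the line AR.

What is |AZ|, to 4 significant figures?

49.55

Checks: |VZ| = 8.900 ✓; ∠(VZ, ZJ) = 90.00° ✓; |ZJ| = 25.20 ✓; |AJ| = 65.48 ✓.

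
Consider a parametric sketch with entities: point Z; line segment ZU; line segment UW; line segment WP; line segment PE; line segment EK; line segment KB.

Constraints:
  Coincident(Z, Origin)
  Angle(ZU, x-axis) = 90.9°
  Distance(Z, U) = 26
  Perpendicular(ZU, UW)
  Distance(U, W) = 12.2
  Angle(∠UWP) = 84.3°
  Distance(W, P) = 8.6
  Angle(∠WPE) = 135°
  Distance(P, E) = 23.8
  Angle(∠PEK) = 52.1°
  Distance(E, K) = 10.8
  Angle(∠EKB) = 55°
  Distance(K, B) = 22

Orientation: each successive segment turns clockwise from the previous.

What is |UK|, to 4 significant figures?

14.78

Z is at the origin; ZU runs at 90.9° with length 26.0, so U = (-0.4084, 26.00). The perpendicularity gives UW at right angles to ZU, so UW runs at 0.9000°; with |UW| = 12.2, W = (11.79, 26.19). ∠UWP = 84.3° gives WP at -94.80° from the x-axis; with |WP| = 8.6, P = (11.07, 17.62). ∠WPE = 135.0° gives PE at -139.8° from the x-axis; with |PE| = 23.8, E = (-7.108, 2.257). ∠PEK = 52.1° gives EK at 92.30° from the x-axis; with |EK| = 10.8, K = (-7.541, 13.05). Then |UK| = |K − U| = 14.78.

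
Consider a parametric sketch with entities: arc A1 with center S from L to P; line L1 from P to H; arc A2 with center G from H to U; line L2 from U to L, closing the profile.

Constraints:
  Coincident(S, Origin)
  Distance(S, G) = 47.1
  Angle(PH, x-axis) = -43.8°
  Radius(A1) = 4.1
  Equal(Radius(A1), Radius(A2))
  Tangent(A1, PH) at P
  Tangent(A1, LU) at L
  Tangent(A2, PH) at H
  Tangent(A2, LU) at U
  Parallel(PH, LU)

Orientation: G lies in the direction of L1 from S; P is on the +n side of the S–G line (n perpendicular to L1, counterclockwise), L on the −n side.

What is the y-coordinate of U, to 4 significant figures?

-35.56

The slot axis is L1's direction at -43.8°, so u = (cos -43.8°, sin -43.8°) = (0.7218, -0.6921) and n = (−sin -43.8°, cos -43.8°) = (0.6921, 0.7218). S is at the origin and G lies 47.1 along u from S, so G = 47.1·u = (33.99, -32.60). Tangency of A1 to both parallel lines with radius 4.1 puts P and L at S ± 4.1·n: P = (2.838, 2.959), L = (-2.838, -2.959). Equal radii place H and U the same way about G: H = G + 4.1·n = (36.83, -29.64), U = G − 4.1·n = (31.16, -35.56). So U.y = -35.56.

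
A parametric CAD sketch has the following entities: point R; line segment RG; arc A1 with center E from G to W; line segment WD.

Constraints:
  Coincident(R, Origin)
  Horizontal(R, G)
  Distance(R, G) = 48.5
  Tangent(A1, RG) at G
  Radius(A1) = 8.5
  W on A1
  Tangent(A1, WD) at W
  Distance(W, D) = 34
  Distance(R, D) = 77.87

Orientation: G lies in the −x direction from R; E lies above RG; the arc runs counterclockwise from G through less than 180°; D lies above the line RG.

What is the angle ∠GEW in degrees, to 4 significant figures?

138.4°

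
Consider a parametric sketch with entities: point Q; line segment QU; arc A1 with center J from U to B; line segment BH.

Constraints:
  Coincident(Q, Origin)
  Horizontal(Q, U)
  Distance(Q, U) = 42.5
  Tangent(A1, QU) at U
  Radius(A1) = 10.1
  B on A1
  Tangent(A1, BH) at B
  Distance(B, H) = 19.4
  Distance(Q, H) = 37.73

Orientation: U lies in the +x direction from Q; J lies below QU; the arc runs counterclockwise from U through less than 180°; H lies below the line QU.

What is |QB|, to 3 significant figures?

33.6

Q is at the origin; Q and U share the same y with |QU| = 42.5 and U on the +x side, so U = (42.5, 0.00). The tangent condition forces JU to be normal to QU, so J = U + (0, -10.1) = (42.5, -10.1). Since JB ⟂ BH (tangency), |JH| = √(10.1² + 19.4²) = 21.9 regardless of where B sits on A1. So H lies on both circle(Q, 37.73) and circle(J, 21.9); the below-QU intersection is H = (27.4, -25.9). B is the foot of the tangent from H: B = (32.8, -7.29).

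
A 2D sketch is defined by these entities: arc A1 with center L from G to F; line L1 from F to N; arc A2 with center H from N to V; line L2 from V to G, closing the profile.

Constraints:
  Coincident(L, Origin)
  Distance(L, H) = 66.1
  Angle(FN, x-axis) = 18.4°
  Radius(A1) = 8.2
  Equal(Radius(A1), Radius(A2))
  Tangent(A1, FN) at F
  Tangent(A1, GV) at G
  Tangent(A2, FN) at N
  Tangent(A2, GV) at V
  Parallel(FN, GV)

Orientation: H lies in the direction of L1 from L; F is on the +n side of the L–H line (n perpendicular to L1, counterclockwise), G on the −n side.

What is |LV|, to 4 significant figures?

66.61

The slot axis is L1's direction at 18.4°, so u = (cos 18.4°, sin 18.4°) = (0.9489, 0.3156) and n = (−sin 18.4°, cos 18.4°) = (-0.3156, 0.9489). L is at the origin and H lies 66.1 along u from L, so H = 66.1·u = (62.72, 20.86). Tangency of A1 to both parallel lines with radius 8.2 puts F and G at L ± 8.2·n: F = (-2.588, 7.781), G = (2.588, -7.781). Equal radii place N and V the same way about H: N = H + 8.2·n = (60.13, 28.65), V = H − 8.2·n = (65.31, 13.08). Then |LV| = |V − L| = 66.61.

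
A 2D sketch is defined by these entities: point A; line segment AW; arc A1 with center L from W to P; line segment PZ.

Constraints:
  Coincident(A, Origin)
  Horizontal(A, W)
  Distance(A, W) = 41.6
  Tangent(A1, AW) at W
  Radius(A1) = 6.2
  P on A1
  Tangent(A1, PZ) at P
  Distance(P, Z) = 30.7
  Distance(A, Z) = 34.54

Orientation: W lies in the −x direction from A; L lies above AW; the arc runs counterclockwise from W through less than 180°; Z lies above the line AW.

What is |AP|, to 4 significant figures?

36.52

Checks: |LP| = 6.200 ✓; ∠(LP, PZ) = 90.00° ✓; |PZ| = 30.70 ✓; |AZ| = 34.54 ✓.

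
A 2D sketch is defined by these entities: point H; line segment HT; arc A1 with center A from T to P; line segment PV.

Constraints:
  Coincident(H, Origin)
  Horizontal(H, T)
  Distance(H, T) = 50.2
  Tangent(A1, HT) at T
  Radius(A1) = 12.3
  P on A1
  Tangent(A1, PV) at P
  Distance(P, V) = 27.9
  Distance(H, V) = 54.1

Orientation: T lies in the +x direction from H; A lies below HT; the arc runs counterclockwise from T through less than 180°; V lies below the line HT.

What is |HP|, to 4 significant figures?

39.70

Checks: |AP| = 12.30 ✓; ∠(AP, PV) = 90.00° ✓; |PV| = 27.90 ✓; |HV| = 54.10 ✓.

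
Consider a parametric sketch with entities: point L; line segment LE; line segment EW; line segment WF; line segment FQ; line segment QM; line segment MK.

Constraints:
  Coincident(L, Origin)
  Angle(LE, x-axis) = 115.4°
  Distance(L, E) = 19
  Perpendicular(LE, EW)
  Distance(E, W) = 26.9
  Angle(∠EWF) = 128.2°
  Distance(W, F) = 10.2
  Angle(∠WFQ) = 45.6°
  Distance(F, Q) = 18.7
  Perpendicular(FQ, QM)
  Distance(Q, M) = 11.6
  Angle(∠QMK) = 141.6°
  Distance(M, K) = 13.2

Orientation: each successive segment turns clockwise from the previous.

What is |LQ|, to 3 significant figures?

19.6

L is at the origin; LE runs at 115.4° with length 19.0, so E = (-8.15, 17.2). LE ⟂ EW, so EW runs at 25.4°; with |EW| = 26.9, W = (16.1, 28.7). ∠EWF = 128.2° gives WF at -26.4° from the x-axis; with |WF| = 10.2, F = (25.3, 24.2). ∠WFQ = 45.6° gives FQ at -161° from the x-axis; with |FQ| = 18.7, Q = (7.63, 18.0). Then |LQ| = |Q − L| = 19.6.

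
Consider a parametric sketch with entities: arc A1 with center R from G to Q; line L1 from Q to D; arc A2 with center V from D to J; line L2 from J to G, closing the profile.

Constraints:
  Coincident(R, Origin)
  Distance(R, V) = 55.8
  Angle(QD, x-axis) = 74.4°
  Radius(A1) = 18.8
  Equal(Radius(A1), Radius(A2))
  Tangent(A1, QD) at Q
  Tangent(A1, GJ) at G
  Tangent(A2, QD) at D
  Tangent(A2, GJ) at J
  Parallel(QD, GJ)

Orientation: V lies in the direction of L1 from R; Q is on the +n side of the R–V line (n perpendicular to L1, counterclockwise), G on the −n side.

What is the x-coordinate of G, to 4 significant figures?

18.11

R is at the origin and V lies 55.8 along u from R, so V = 55.8·u = (15.01, 53.74). Tangency of A1 to both parallel lines with radius 18.8 puts Q and G at R ± 18.8·n: Q = (-18.11, 5.056), G = (18.11, -5.056). So G.x = 18.11.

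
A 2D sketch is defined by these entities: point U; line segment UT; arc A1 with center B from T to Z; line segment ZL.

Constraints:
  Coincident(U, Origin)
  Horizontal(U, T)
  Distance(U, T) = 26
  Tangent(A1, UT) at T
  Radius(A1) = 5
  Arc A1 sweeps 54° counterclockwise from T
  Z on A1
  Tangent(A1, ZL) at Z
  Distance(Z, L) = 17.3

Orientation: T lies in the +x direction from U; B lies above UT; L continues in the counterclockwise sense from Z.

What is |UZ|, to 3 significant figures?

30.1

U is at the origin; U and T share the same y with |UT| = 26.0 and T on the +x side, so T = (26.0, 0.00). Since A1 is tangent to UT there, BT ⟂ UT, so B = T + (0, 5) = (26.0, 5.00). On A1, T sits at bearing -90° from B; a 54° counterclockwise sweep puts Z at bearing -36°, so Z = B + 5.0·(cos -36°, sin -36°) = (30.0, 2.06). Then |UZ| = |Z − U| = 30.1.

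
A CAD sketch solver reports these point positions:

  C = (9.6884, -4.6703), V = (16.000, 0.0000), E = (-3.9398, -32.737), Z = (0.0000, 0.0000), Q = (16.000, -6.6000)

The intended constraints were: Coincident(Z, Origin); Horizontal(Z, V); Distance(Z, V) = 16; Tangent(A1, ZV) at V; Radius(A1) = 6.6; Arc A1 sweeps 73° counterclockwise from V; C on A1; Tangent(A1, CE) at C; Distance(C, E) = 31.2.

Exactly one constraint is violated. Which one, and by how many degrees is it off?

Tangent(A1, CE) at C — off by 8.90°.

Z = (0.00, 0.00) ✓; Z.y = 0.00, V.y = 0.00 ✓; |ZV| = 16.00 ✓; ∠(QV, VZ) = 90.00° ✓; |QV| = 6.600 ✓; bearing(Q→C) − bearing(Q→V) = 73.00° ✓; |QC| = 6.600 ✓; ∠(QC, CE) = 98.90° ✗; |CE| = 31.20 ✓.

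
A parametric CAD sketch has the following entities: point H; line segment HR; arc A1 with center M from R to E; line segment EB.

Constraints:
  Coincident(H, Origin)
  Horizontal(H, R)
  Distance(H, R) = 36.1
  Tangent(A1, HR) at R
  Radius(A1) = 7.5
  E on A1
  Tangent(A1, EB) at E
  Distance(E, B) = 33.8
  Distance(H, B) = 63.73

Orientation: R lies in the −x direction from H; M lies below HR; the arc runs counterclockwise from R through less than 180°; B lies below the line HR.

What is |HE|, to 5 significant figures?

43.848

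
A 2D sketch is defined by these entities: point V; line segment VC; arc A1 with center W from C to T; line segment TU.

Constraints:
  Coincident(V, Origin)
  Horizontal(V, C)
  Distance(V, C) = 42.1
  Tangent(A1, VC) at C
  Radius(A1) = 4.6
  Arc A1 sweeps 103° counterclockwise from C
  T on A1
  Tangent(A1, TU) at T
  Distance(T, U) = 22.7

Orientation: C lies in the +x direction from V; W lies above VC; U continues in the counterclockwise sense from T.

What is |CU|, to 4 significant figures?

27.76

V is at the origin; VC is horizontal with |VC| = 42.1 and C on the +x side, so C = (42.10, 0.000). The tangent condition forces WC to be normal to VC, so W = C + (0, 4.6) = (42.10, 4.600). On A1, C sits at bearing -90° from W; a 103° counterclockwise sweep puts T at bearing 13°, so T = W + 4.6·(cos 13°, sin 13°) = (46.58, 5.635). Since A1 is tangent to TU there, WT ⟂ TU, so TU runs along (−sin 13°, cos 13°); with |TU| = 22.7, U = (41.48, 27.75). Then |CU| = |U − C| = 27.76.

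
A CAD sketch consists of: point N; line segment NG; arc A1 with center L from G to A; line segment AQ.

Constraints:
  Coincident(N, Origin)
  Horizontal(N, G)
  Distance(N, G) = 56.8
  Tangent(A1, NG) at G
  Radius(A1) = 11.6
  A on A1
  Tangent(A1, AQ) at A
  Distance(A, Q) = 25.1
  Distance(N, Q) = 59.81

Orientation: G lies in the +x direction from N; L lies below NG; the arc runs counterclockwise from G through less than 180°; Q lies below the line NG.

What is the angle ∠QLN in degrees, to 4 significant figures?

80.16°

Checks: ∠(LG, GN) = 90.00° ✓; |LG| = 11.60 ✓; |LA| = 11.60 ✓; ∠(LA, AQ) = 90.00° ✓; |AQ| = 25.10 ✓; |NQ| = 59.81 ✓.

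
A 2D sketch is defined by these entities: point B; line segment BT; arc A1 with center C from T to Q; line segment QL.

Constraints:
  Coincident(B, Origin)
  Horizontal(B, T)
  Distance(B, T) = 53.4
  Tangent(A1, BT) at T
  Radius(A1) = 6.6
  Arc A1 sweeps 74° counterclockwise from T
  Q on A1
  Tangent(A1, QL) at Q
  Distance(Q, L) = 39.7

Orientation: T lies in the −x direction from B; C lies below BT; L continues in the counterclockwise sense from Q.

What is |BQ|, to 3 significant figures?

59.9

Since A1 is tangent to BT there, CT ⟂ BT, so C = T + (0, -6.6) = (-53.4, -6.60). On A1, T sits at bearing 90° from C; a 74° counterclockwise sweep puts Q at bearing 164°, so Q = C + 6.6·(cos 164°, sin 164°) = (-59.7, -4.78). Then |BQ| = |Q − B| = 59.9.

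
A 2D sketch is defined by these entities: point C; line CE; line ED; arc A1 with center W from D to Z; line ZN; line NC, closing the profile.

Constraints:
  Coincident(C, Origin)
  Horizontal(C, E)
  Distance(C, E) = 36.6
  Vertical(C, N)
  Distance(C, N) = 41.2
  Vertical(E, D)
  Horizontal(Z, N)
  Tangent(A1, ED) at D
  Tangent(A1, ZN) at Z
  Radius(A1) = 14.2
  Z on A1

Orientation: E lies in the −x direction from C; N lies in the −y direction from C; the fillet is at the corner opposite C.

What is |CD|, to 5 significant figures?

45.481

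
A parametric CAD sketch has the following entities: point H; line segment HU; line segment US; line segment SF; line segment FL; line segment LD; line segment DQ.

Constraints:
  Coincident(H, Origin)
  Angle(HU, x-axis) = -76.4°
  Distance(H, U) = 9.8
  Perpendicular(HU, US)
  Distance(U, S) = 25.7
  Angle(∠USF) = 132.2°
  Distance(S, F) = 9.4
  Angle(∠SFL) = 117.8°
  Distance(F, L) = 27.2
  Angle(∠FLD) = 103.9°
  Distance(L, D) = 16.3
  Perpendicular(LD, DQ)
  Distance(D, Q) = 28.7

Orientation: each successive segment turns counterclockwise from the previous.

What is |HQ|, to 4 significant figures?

12.17

∠FLD = 103.9° gives LD at -160.3° from the x-axis; with |LD| = 16.3, D = (1.385, 21.93). LD is perpendicular to DQ, so DQ runs at -70.30°; with |DQ| = 28.7, Q = (11.06, -5.088). Then |HQ| = |Q − H| = 12.17.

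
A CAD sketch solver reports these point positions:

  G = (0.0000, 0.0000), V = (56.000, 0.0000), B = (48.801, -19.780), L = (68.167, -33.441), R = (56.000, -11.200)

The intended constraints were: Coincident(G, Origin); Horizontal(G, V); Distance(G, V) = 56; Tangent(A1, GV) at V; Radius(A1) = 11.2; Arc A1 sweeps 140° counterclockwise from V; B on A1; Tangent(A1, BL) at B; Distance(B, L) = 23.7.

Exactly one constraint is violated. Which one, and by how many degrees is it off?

Tangent(A1, BL) at B — off by 4.80°.

G = (0.00, 0.00) ✓; G.y = 0.00, V.y = 0.00 ✓; |GV| = 56.00 ✓; ∠(RV, VG) = 90.00° ✓; |RV| = 11.20 ✓; bearing(R→B) − bearing(R→V) = 140.0° ✓; |RB| = 11.20 ✓; ∠(RB, BL) = 85.20° ✗; |BL| = 23.70 ✓.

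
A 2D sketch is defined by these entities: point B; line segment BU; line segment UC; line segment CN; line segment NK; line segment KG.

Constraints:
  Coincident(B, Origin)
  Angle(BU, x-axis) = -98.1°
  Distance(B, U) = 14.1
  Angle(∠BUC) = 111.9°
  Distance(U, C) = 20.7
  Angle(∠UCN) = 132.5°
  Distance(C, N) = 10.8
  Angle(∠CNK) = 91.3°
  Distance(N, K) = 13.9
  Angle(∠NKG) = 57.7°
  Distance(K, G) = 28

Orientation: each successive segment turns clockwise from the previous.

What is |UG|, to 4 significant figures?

15.82

∠CNK = 91.3° gives NK at 57.60° from the x-axis; with |NK| = 13.9, K = (-23.63, -1.168). ∠NKG = 57.7° gives KG at -64.70° from the x-axis; with |KG| = 28.0, G = (-11.66, -26.48). Then |UG| = |G − U| = 15.82.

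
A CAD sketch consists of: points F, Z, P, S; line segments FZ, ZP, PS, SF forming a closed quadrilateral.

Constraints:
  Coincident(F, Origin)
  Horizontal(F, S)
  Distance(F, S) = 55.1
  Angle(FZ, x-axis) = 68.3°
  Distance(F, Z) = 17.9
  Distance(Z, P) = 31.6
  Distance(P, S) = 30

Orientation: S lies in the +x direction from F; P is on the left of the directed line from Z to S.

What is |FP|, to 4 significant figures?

44.45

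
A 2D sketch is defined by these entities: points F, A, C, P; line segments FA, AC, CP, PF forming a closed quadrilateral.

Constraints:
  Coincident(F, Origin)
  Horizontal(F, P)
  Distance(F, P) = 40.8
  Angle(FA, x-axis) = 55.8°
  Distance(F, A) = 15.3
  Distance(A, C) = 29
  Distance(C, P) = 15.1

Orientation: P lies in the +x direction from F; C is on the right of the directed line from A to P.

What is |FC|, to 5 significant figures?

29.631

Checks: F = (0.00, 0.00) ✓; |AC| = 29.00 ✓; |CP| = 15.10 ✓.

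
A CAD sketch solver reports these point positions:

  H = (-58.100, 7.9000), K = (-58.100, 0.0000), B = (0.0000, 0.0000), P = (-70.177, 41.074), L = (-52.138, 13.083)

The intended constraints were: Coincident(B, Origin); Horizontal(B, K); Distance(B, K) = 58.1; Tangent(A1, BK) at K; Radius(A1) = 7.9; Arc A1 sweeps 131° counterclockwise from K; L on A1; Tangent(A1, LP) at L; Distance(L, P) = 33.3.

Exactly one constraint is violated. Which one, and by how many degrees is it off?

Tangent(A1, LP) at L — off by 8.20°.

B = (0.00, 0.00) ✓; B.y = 0.00, K.y = 0.00 ✓; |BK| = 58.10 ✓; ∠(HK, KB) = 90.00° ✓; |HK| = 7.900 ✓; bearing(H→L) − bearing(H→K) = 131.0° ✓; |HL| = 7.900 ✓; ∠(HL, LP) = 98.20° ✗; |LP| = 33.30 ✓.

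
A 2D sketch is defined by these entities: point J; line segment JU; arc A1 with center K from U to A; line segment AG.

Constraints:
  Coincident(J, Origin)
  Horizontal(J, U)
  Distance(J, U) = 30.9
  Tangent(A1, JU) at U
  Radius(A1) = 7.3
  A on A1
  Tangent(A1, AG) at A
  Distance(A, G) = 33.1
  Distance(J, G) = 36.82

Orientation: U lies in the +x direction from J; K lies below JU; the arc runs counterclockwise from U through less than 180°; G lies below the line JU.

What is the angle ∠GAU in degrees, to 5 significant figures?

146.36°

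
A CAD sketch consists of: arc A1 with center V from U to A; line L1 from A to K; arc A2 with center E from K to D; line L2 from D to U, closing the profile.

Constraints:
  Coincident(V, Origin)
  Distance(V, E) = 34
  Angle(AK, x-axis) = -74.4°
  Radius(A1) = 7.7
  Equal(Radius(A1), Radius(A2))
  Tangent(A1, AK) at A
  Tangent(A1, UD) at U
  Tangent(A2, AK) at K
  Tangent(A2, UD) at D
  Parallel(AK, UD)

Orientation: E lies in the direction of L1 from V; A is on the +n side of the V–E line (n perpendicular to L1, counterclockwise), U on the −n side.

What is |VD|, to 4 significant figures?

34.86

The slot axis is L1's direction at -74.4°, so u = (cos -74.4°, sin -74.4°) = (0.2689, -0.9632) and n = (−sin -74.4°, cos -74.4°) = (0.9632, 0.2689). V is at the origin and E lies 34.0 along u from V, so E = 34.0·u = (9.143, -32.75). Tangency of A1 to both parallel lines with radius 7.7 puts A and U at V ± 7.7·n: A = (7.416, 2.071), U = (-7.416, -2.071). Equal radii place K and D the same way about E: K = E + 7.7·n = (16.56, -30.68), D = E − 7.7·n = (1.727, -34.82). Then |VD| = |D − V| = 34.86.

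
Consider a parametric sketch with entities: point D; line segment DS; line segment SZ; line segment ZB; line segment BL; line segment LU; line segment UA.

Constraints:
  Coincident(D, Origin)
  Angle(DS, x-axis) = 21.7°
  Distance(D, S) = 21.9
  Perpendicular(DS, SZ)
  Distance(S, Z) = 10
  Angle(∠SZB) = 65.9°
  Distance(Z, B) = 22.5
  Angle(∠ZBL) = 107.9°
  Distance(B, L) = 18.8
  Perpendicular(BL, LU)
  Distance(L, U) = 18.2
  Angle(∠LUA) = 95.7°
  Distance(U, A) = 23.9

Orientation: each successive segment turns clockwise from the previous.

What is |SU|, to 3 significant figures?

15.9

D is at the origin; DS runs at 21.7° with length 21.9, so S = (20.3, 8.10). DS is perpendicular to SZ, so SZ runs at -68.3°; with |SZ| = 10.0, Z = (24.0, -1.19). ∠SZB = 65.9° gives ZB at 178° from the x-axis; with |ZB| = 22.5, B = (1.57, -0.252). ∠ZBL = 107.9° gives BL at 106° from the x-axis; with |BL| = 18.8, L = (-3.46, 17.9). BL is perpendicular to LU, so LU runs at 15.5°; with |LU| = 18.2, U = (14.1, 22.7). Then |SU| = |U − S| = 15.9.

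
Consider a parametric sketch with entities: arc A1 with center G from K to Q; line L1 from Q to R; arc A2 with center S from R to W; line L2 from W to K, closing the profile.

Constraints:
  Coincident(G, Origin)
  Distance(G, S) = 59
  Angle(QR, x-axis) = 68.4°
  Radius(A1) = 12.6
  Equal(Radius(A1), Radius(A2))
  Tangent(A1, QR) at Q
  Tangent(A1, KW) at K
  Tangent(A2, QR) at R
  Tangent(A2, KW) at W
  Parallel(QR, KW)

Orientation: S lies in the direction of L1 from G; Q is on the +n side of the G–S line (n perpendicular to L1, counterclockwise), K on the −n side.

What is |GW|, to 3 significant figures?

60.3

The slot axis is L1's direction at 68.4°, so u = (cos 68.4°, sin 68.4°) = (0.368, 0.930) and n = (−sin 68.4°, cos 68.4°) = (-0.930, 0.368). G is at the origin and S lies 59.0 along u from G, so S = 59.0·u = (21.7, 54.9). Tangency of A1 to both parallel lines with radius 12.6 puts Q and K at G ± 12.6·n: Q = (-11.7, 4.64), K = (11.7, -4.64). Equal radii place R and W the same way about S: R = S + 12.6·n = (10.0, 59.5), W = S − 12.6·n = (33.4, 50.2). Then |GW| = |W − G| = 60.3.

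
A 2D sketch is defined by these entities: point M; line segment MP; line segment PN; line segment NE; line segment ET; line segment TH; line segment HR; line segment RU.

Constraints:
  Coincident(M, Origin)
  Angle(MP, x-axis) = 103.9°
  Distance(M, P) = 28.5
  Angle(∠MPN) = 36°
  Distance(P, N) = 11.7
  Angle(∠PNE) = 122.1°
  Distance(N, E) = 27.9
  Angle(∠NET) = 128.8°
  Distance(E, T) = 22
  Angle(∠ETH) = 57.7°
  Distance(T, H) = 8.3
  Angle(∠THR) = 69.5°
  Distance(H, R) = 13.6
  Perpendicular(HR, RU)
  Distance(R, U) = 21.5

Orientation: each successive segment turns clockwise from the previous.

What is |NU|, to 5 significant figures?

58.467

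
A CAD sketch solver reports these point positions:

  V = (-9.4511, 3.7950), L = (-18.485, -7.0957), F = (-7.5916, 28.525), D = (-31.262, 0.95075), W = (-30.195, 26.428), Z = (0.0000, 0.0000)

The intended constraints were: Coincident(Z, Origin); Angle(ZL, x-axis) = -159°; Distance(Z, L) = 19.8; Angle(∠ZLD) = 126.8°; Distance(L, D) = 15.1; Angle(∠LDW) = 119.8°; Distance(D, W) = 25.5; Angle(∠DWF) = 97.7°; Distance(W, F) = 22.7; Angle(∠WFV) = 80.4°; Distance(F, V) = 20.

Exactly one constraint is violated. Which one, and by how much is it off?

Distance(F, V) = 20 — off by 4.80.

Z = (0.00, 0.00) ✓; ZL at -159.0° ✓; |ZL| = 19.80 ✓; ∠ZLD = 126.8° ✓; |LD| = 15.10 ✓; ∠LDW = 119.8° ✓; |DW| = 25.50 ✓; ∠DWF = 97.70° ✓; |WF| = 22.70 ✓; ∠WFV = 80.40° ✓; |FV| = 24.80 ✗.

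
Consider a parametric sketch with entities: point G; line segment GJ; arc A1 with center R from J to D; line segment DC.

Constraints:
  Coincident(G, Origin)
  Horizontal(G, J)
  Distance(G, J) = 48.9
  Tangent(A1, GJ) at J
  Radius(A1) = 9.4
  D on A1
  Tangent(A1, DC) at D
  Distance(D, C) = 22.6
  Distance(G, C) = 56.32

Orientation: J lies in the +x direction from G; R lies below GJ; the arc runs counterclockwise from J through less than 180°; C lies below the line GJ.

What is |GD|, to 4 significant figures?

41.45

Checks: G = (0.00, 0.00) ✓; |GJ| = 48.90 ✓; |RD| = 9.400 ✓; ∠(RD, DC) = 90.00° ✓; |DC| = 22.60 ✓; |GC| = 56.32 ✓.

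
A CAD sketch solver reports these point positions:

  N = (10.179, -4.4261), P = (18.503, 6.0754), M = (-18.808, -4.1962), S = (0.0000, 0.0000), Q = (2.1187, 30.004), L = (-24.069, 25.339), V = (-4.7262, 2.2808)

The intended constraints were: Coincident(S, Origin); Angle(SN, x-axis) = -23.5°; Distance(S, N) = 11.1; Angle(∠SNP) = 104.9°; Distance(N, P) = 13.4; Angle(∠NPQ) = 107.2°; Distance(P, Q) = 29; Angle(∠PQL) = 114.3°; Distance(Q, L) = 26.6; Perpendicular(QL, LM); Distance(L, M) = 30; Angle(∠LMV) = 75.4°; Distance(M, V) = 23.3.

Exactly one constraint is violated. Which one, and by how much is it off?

Distance(M, V) = 23.3 — off by 7.80.

S = (0.00, 0.00) ✓; SN at -23.50° ✓; |SN| = 11.10 ✓; ∠SNP = 104.9° ✓; |NP| = 13.40 ✓; ∠NPQ = 107.2° ✓; |PQ| = 29.00 ✓; ∠PQL = 114.3° ✓; |QL| = 26.60 ✓; ∠(QL, LM) = 90.00° ✓; |LM| = 30.00 ✓; ∠LMV = 75.40° ✓; |MV| = 15.50 ✗.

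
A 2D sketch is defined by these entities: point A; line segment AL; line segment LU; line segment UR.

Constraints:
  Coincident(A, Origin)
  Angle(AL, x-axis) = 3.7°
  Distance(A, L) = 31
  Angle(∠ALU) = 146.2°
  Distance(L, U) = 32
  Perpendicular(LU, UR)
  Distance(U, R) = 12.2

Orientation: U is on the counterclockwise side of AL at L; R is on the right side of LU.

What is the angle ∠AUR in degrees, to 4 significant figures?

106.6°

A is at the origin; AL runs at 3.7° with length 31.0, so L = 31.0·(cos 3.7°, sin 3.7°) = (30.94, 2.001). ∠ALU = 146.2°, so LU runs at 3.7° + (180° − 146.2°) = 37.50° from the x-axis; with |LU| = 32.0, U = L + 32.0·(cos 37.50°, sin 37.50°) = (56.32, 21.48). The perpendicularity gives UR at right angles to LU; with |UR| = 12.2 on the right of LU, R = U + 12.2·(0.6088, -0.7934) = (63.75, 11.80). Then cos ∠AUR = UA·UR / (|UA||UR|), giving 106.6°.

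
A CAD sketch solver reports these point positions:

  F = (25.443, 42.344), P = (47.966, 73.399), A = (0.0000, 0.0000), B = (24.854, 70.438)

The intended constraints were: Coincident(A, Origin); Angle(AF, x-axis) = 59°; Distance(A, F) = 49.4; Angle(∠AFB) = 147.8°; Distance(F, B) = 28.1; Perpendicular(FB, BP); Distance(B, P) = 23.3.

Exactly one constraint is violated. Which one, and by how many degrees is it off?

Perpendicular(FB, BP) — off by 6.10°.

A = (0.00, 0.00) ✓; AF at 59.00° ✓; |AF| = 49.40 ✓; ∠AFB = 147.8° ✓; |FB| = 28.10 ✓; ∠(FB, BP) = 83.90° ✗; |BP| = 23.30 ✓.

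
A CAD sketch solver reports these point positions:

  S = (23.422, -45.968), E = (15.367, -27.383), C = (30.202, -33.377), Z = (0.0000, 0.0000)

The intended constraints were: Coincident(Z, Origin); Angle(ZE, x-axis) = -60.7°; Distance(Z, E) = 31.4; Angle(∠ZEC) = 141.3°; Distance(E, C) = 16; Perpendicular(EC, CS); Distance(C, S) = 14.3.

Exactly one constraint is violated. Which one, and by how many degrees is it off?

Perpendicular(EC, CS) — off by 6.30°.

Z = (0.00, 0.00) ✓; ZE at -60.70° ✓; |ZE| = 31.40 ✓; ∠ZEC = 141.3° ✓; |EC| = 16.00 ✓; ∠(EC, CS) = 96.30° ✗; |CS| = 14.30 ✓.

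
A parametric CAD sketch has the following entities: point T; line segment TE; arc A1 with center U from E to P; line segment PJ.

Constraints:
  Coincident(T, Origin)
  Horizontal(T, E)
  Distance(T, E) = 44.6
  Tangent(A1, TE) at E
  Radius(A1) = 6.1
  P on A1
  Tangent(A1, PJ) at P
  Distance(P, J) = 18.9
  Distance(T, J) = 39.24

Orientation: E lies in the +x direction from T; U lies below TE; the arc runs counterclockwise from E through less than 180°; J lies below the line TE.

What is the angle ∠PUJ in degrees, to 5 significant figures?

72.112°

T is at the origin; T and E share the same y with |TE| = 44.6 and E on the +x side, so E = (44.600, 0.0000). Since A1 is tangent to TE there, UE ⟂ TE, so U = E + (0, -6.1) = (44.600, -6.1000). Since UP ⟂ PJ (tangency), |UJ| = √(6.1² + 18.9²) = 19.860 regardless of where P sits on A1. So J lies on both circle(T, 39.24) and circle(U, 19.860); the below-TE intersection is J = (32.563, -21.896). P is the foot of the tangent from J: P = (38.847, -4.0717).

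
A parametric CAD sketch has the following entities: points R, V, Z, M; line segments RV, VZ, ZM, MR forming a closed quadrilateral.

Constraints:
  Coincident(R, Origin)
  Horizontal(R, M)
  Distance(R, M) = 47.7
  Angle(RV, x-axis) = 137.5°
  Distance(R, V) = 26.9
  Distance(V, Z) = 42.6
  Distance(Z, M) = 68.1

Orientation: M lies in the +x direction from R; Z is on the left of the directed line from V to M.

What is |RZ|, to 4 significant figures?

53.13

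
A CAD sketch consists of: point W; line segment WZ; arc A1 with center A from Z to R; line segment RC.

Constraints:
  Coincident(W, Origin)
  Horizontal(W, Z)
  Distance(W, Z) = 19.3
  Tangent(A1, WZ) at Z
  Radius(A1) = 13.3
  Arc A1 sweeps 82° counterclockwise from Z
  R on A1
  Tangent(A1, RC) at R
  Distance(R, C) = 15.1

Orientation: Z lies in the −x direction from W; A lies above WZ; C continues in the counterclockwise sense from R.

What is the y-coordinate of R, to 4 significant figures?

11.45

W is at the origin; W and Z share the same y with |WZ| = 19.3 and Z on the −x side, so Z = (-19.30, 0.000). Tangency of A1 to WZ means the radius AZ is perpendicular to WZ, so A = Z + (0, 13.3) = (-19.30, 13.30). On A1, Z sits at bearing -90° from A; an 82° counterclockwise sweep puts R at bearing -8°, so R = A + 13.3·(cos -8°, sin -8°) = (-6.129, 11.45). So R.y = 11.45.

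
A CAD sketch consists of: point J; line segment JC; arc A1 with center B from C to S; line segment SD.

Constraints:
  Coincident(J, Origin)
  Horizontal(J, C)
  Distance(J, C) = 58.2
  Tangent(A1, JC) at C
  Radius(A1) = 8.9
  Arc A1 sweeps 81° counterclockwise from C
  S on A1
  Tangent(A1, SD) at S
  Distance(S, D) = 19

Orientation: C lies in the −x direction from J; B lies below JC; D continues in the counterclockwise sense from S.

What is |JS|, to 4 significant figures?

67.41

J is at the origin; JC is horizontal with |JC| = 58.2 and C on the −x side, so C = (-58.20, 0.000). A1 meets JC tangentially, so BC is at right angles to JC, so B = C + (0, -8.9) = (-58.20, -8.900). On A1, C sits at bearing 90° from B; an 81° counterclockwise sweep puts S at bearing 171°, so S = B + 8.9·(cos 171°, sin 171°) = (-66.99, -7.508). Then |JS| = |S − J| = 67.41.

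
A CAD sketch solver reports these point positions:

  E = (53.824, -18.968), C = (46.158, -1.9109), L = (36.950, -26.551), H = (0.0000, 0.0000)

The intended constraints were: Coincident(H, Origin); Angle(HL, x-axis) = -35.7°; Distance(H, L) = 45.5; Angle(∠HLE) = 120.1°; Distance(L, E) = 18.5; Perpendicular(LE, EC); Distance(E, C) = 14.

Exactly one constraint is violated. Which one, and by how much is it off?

Distance(E, C) = 14 — off by 4.70.

H = (0.00, 0.00) ✓; HL at -35.70° ✓; |HL| = 45.50 ✓; ∠HLE = 120.1° ✓; |LE| = 18.50 ✓; ∠(LE, EC) = 90.00° ✓; |EC| = 18.70 ✗.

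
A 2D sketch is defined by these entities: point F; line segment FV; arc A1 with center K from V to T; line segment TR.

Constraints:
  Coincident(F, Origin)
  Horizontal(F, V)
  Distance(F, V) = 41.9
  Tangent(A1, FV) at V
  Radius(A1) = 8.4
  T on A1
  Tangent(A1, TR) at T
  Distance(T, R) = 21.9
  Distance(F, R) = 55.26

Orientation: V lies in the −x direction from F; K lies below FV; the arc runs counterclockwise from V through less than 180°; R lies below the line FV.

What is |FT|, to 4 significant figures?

51.13

F is at the origin; FV is horizontal with |FV| = 41.9 and V on the −x side, so V = (-41.90, 0.000). Tangency of A1 to FV means the radius KV is perpendicular to FV, so K = V + (0, -8.4) = (-41.90, -8.400). Since KT ⟂ TR (tangency), |KR| = √(8.4² + 21.9²) = 23.46 regardless of where T sits on A1. So R lies on both circle(F, 55.26) and circle(K, 23.46); the below-FV intersection is R = (-45.33, -31.60). T is the foot of the tangent from R: T = (-50.10, -10.23).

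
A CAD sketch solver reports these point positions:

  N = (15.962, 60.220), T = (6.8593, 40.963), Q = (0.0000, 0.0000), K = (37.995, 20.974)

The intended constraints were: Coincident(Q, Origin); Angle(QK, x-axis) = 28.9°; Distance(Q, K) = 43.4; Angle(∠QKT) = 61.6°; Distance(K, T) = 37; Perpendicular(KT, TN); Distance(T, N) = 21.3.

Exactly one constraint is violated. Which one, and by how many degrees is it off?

Perpendicular(KT, TN) — off by 7.40°.

Q = (0.00, 0.00) ✓; QK at 28.90° ✓; |QK| = 43.40 ✓; ∠QKT = 61.60° ✓; |KT| = 37.00 ✓; ∠(KT, TN) = 82.60° ✗; |TN| = 21.30 ✓.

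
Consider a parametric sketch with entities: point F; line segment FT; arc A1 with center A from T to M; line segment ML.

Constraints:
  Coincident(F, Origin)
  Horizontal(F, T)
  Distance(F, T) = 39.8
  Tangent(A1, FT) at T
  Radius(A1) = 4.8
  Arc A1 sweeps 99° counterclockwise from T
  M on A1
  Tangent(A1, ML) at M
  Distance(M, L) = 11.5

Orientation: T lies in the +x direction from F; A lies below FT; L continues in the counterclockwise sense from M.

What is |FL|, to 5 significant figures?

40.552

On A1, T sits at bearing 90° from A; a 99° counterclockwise sweep puts M at bearing 189°, so M = A + 4.8·(cos 189°, sin 189°) = (35.059, -5.5509). Tangency of A1 to ML means the radius AM is perpendicular to ML, so ML runs along (−sin 189°, cos 189°); with |ML| = 11.5, L = (36.858, -16.909). Then |FL| = |L − F| = 40.552.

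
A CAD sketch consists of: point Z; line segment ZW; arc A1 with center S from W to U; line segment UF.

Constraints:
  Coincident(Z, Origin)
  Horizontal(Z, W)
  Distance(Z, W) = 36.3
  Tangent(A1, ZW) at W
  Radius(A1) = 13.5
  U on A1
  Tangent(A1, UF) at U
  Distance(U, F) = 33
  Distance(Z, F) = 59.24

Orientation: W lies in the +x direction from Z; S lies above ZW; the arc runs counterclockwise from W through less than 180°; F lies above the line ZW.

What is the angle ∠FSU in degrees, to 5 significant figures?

67.751°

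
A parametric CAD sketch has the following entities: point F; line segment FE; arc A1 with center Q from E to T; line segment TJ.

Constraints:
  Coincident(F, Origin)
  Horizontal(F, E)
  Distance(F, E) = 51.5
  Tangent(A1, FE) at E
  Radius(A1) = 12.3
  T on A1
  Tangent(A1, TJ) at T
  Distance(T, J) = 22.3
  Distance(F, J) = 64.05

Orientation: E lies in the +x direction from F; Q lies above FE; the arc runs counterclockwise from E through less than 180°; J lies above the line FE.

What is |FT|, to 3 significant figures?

64.9

F is at the origin; FE is horizontal with |FE| = 51.5 and E on the +x side, so E = (51.5, 0.00). A1 meets FE tangentially, so QE is at right angles to FE, so Q = E + (0, 12.3) = (51.5, 12.3). Since QT ⟂ TJ (tangency), |QJ| = √(12.3² + 22.3²) = 25.5 regardless of where T sits on A1. So J lies on both circle(F, 64.05) and circle(Q, 25.5); the above-FE intersection is J = (51.7, 37.8). T is the foot of the tangent from J: T = (62.3, 18.1).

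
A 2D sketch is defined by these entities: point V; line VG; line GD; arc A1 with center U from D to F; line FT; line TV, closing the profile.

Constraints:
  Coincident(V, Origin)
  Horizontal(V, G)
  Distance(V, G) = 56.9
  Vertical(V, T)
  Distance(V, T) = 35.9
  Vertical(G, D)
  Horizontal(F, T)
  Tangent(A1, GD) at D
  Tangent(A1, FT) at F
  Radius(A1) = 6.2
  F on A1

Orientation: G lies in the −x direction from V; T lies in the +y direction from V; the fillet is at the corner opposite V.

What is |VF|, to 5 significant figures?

62.123

V is at the origin; V and G share the same y with |VG| = 56.9 and G on the −x side, so G = (-56.900, 0.0000). V and T share the same x with |VT| = 35.9 and T on the +y side, so T = (0.0000, 35.900). The virtual corner opposite V is at (-56.900, 35.900). The tangent condition forces UD to be normal to GD and since A1 is tangent to FT there, UF ⟂ FT, with radius 6.2, so the center U sits 6.2 in from both sides at U = (-50.700, 29.700). That places the tangent points at D = (-56.900, 29.700) on GD and F = (-50.700, 35.900) on FT. Then |VF| = |F − V| = 62.123.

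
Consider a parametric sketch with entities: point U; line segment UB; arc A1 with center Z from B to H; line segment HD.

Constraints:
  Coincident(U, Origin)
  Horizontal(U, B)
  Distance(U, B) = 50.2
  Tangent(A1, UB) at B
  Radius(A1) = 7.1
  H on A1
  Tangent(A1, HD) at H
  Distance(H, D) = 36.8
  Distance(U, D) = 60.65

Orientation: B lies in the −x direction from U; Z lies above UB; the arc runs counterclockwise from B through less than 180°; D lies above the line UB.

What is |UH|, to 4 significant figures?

43.65

Checks: U.y = 0.00, B.y = 0.00 ✓; |UB| = 50.20 ✓; |ZH| = 7.100 ✓; ∠(ZH, HD) = 90.00° ✓; |HD| = 36.80 ✓; |UD| = 60.65 ✓.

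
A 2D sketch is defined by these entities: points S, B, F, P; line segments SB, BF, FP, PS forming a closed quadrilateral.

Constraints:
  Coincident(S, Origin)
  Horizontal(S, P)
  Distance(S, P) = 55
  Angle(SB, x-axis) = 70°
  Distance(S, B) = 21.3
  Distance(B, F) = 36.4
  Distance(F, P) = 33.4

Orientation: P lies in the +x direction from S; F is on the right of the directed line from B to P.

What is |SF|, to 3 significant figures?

27.0

Checks: |BF| = 36.40 ✓; |FP| = 33.40 ✓.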